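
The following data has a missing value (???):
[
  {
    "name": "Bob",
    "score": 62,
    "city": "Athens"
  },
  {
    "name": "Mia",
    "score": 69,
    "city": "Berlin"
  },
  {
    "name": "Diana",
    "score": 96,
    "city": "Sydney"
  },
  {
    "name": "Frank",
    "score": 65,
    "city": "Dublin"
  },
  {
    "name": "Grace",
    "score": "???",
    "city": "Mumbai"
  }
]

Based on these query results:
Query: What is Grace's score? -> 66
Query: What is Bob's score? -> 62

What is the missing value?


The missing value is Grace's score
From query: Grace's score = 66

ANSWER: 66


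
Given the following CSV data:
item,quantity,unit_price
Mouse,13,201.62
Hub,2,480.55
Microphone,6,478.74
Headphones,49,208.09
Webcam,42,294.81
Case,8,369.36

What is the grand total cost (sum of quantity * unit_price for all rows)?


Computing row totals:
  Mouse: 13 * 201.62 = 2621.06
  Hub: 2 * 480.55 = 961.1
  Microphone: 6 * 478.74 = 2872.44
  Headphones: 49 * 208.09 = 10196.41
  Webcam: 42 * 294.81 = 12382.02
  Case: 8 * 369.36 = 2954.88
Grand total = 2621.06 + 961.1 + 2872.44 + 10196.41 + 12382.02 + 2954.88 = 31987.91

ANSWER: 31987.91


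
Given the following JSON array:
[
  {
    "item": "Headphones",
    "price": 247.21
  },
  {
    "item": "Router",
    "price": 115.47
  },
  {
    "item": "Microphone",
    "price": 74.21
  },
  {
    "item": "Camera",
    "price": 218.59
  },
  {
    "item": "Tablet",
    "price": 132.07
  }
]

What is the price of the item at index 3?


Array index 3 -> Camera
price = 218.59

ANSWER: 218.59


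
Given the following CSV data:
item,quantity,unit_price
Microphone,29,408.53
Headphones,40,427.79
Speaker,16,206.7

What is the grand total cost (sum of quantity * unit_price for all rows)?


Computing row totals:
  Microphone: 29 * 408.53 = 11847.37
  Headphones: 40 * 427.79 = 17111.6
  Speaker: 16 * 206.7 = 3307.2
Grand total = 11847.37 + 17111.6 + 3307.2 = 32266.17

ANSWER: 32266.17


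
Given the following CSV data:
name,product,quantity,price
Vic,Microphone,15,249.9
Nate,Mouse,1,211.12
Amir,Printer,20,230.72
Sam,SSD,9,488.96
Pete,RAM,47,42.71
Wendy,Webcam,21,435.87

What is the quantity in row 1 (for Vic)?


Row 1: Vic
Column 'quantity' = 15

ANSWER: 15


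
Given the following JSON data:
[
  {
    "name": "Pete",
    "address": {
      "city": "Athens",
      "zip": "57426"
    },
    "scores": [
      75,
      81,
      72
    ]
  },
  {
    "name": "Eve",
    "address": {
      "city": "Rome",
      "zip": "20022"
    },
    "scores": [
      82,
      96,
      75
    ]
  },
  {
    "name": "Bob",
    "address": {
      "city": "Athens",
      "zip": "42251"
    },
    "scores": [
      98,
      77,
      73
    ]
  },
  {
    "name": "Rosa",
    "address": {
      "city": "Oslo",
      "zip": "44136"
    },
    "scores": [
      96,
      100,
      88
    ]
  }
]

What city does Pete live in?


Path: records[0].address.city
Value: Athens

ANSWER: Athens


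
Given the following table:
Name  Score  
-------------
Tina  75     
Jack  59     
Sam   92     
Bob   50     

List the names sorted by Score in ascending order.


Sorting by Score (ascending):
  Bob: 50
  Jack: 59
  Tina: 75
  Sam: 92


ANSWER: Bob, Jack, Tina, Sam


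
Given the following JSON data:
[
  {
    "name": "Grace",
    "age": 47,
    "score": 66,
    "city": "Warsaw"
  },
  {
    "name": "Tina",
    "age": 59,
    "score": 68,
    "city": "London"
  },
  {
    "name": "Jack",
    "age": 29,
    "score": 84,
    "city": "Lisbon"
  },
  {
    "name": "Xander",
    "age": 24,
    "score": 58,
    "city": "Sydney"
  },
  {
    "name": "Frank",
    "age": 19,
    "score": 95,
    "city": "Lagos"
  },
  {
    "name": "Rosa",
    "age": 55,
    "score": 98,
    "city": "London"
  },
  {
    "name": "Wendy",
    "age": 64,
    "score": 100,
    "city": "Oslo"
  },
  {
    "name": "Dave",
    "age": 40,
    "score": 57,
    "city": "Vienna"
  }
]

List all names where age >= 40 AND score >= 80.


Checking both conditions:
  Grace (age=47, score=66) -> no
  Tina (age=59, score=68) -> no
  Jack (age=29, score=84) -> no
  Xander (age=24, score=58) -> no
  Frank (age=19, score=95) -> no
  Rosa (age=55, score=98) -> YES
  Wendy (age=64, score=100) -> YES
  Dave (age=40, score=57) -> no


ANSWER: Rosa, Wendy


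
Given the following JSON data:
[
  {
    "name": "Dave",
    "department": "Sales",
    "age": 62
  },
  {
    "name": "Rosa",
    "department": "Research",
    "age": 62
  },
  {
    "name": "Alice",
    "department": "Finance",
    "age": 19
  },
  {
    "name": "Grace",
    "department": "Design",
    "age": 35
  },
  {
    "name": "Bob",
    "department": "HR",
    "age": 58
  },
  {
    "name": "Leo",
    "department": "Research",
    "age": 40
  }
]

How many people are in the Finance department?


Scanning records for department = Finance
  Record 2: Alice
Count: 1

ANSWER: 1


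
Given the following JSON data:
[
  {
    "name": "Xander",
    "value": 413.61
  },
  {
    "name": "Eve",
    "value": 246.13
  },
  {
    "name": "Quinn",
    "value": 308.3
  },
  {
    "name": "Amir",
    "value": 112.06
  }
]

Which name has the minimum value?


Comparing values:
  Xander: 413.61
  Eve: 246.13
  Quinn: 308.3
  Amir: 112.06
Minimum: Amir (112.06)

ANSWER: Amir


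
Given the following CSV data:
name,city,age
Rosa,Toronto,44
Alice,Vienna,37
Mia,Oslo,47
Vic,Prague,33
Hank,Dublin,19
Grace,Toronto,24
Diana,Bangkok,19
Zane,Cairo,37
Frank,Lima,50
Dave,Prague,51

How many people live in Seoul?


Scanning city column for 'Seoul':
Total matches: 0

ANSWER: 0


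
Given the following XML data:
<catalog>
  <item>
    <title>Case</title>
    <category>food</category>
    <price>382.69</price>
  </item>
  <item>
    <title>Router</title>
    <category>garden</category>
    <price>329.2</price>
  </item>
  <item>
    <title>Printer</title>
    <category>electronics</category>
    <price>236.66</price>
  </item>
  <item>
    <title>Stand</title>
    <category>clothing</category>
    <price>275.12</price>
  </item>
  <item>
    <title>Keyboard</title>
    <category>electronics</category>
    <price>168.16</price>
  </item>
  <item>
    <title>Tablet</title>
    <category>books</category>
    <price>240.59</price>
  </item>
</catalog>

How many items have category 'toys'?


Scanning <item> elements for <category>toys</category>:
Count: 0

ANSWER: 0


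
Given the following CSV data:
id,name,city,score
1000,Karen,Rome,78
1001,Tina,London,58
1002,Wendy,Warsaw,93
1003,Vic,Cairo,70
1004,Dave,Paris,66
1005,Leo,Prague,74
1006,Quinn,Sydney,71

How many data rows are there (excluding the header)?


Counting rows (excluding header):
Header: id,name,city,score
Data rows: 7

ANSWER: 7


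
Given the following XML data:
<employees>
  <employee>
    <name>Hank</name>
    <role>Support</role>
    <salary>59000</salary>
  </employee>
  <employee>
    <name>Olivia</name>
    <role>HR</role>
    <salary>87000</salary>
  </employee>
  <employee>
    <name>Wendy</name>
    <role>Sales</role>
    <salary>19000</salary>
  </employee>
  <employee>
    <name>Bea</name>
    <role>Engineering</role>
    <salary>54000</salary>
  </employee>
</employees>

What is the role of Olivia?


Searching for <employee> with <name>Olivia</name>
Found at position 2
<role>HR</role>

ANSWER: HR


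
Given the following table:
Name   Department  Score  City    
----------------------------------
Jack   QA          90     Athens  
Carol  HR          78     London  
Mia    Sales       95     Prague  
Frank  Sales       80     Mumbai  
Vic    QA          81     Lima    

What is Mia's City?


Row 3: Mia
City = Prague

ANSWER: Prague


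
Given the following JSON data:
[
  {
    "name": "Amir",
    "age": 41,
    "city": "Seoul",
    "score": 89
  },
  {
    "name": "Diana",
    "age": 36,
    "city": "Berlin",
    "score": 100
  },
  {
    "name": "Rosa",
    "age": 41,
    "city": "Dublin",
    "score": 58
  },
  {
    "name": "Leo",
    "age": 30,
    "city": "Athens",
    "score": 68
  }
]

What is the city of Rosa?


Looking up record where name = Rosa
Record index: 2
Field 'city' = Dublin

ANSWER: Dublin


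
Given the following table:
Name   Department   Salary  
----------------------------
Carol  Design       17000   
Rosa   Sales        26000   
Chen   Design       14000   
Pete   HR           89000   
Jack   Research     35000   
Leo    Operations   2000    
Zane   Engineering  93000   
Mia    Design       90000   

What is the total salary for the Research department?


Research department members:
  Jack: 35000
Total = 35000 = 35000

ANSWER: 35000


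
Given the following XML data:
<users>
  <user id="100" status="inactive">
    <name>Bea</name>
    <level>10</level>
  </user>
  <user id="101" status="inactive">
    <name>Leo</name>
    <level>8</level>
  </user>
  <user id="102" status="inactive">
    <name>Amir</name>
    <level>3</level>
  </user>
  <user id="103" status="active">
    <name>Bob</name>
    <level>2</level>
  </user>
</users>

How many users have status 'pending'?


Counting users with status='pending':
Count: 0

ANSWER: 0


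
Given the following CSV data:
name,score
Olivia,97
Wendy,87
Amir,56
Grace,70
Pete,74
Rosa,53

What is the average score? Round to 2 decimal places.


Scores: 97, 87, 56, 70, 74, 53
Sum = 437
Count = 6
Average = 437 / 6 = 72.83

ANSWER: 72.83


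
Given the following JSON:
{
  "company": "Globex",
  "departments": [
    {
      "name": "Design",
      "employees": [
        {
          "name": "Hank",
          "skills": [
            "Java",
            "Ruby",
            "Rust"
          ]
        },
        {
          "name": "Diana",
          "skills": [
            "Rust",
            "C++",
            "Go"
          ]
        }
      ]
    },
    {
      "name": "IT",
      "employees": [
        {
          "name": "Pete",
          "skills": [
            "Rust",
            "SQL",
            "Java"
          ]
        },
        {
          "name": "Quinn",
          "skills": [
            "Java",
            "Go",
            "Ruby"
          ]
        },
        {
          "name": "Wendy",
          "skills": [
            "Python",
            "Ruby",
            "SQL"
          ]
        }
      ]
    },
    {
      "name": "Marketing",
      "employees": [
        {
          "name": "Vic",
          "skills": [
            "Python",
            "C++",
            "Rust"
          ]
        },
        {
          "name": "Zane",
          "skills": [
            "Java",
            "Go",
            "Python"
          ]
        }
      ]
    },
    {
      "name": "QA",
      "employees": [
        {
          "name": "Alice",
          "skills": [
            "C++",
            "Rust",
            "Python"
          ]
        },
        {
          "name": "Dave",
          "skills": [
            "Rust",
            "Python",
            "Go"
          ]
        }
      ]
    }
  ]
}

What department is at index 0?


Path: departments[0].name
Value: Design

ANSWER: Design


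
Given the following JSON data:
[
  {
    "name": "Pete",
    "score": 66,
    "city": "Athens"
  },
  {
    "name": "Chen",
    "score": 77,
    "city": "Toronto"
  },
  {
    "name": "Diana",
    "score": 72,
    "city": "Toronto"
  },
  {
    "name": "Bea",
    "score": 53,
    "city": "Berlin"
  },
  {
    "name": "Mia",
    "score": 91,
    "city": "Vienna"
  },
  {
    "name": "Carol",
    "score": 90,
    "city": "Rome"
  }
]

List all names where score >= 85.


Filtering records where score >= 85:
  Pete (score=66) -> no
  Chen (score=77) -> no
  Diana (score=72) -> no
  Bea (score=53) -> no
  Mia (score=91) -> YES
  Carol (score=90) -> YES


ANSWER: Mia, Carol


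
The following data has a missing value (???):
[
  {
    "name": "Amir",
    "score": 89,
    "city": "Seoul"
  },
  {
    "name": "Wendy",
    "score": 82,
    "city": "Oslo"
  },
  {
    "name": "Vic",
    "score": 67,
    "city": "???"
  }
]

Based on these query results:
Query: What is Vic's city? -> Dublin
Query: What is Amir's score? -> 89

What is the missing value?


The missing value is Vic's city
From query: Vic's city = Dublin

ANSWER: Dublin


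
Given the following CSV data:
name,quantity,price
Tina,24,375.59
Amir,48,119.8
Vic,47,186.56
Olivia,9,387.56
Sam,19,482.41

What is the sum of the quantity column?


Values in 'quantity' column:
  Row 1: 24
  Row 2: 48
  Row 3: 47
  Row 4: 9
  Row 5: 19
Sum = 24 + 48 + 47 + 9 + 19 = 147

ANSWER: 147


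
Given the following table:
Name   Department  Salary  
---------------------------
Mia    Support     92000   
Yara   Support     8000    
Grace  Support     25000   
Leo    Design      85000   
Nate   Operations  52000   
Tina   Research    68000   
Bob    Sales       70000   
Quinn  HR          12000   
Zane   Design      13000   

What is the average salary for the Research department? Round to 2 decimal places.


Research department members:
  Tina: 68000
Sum = 68000
Count = 1
Average = 68000 / 1 = 68000.00

ANSWER: 68000.00


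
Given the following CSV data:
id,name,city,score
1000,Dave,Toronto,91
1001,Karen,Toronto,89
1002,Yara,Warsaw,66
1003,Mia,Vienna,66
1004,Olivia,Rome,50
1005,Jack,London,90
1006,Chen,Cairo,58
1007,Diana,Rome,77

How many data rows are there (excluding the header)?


Counting rows (excluding header):
Header: id,name,city,score
Data rows: 8

ANSWER: 8


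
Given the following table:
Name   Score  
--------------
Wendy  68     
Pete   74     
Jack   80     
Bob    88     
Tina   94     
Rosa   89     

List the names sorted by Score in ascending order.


Sorting by Score (ascending):
  Wendy: 68
  Pete: 74
  Jack: 80
  Bob: 88
  Rosa: 89
  Tina: 94


ANSWER: Wendy, Pete, Jack, Bob, Rosa, Tina


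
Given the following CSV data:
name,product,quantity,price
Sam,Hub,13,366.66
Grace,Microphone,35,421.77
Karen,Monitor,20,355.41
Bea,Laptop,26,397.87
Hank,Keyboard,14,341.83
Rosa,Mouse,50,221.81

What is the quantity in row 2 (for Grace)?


Row 2: Grace
Column 'quantity' = 35

ANSWER: 35


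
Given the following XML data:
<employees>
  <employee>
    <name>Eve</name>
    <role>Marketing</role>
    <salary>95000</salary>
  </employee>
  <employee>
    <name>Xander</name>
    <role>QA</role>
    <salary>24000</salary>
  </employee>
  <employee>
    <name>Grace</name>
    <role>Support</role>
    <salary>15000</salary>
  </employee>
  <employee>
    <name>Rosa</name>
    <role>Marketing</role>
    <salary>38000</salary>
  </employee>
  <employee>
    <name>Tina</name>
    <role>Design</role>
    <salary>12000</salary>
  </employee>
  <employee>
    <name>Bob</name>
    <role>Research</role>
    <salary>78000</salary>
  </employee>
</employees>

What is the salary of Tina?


Searching for <employee> with <name>Tina</name>
Found at position 5
<salary>12000</salary>

ANSWER: 12000


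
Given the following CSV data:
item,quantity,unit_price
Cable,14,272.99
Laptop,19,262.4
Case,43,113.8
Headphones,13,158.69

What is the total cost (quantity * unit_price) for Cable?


Row: Cable
quantity = 14
unit_price = 272.99
total = 14 * 272.99 = 3821.86

ANSWER: 3821.86


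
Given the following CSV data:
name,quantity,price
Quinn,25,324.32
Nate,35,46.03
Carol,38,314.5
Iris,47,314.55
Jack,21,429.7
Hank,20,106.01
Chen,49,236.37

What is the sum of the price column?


Values in 'price' column:
  Row 1: 324.32
  Row 2: 46.03
  Row 3: 314.5
  Row 4: 314.55
  Row 5: 429.7
  Row 6: 106.01
  Row 7: 236.37
Sum = 324.32 + 46.03 + 314.5 + 314.55 + 429.7 + 106.01 + 236.37 = 1771.48

ANSWER: 1771.48


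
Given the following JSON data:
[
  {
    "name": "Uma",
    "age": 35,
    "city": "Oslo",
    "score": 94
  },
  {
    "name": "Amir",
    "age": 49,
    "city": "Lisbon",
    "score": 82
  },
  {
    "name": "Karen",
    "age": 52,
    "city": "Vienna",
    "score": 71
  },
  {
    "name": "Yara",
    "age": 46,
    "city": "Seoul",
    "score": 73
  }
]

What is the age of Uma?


Looking up record where name = Uma
Record index: 0
Field 'age' = 35

ANSWER: 35


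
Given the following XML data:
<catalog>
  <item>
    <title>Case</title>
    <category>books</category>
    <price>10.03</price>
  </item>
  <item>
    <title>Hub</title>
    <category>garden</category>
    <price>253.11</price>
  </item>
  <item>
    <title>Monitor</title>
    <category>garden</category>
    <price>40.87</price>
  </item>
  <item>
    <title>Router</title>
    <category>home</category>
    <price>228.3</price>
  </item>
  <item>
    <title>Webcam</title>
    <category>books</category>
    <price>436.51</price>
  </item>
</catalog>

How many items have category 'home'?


Scanning <item> elements for <category>home</category>:
  Item 4: Router -> MATCH
Count: 1

ANSWER: 1


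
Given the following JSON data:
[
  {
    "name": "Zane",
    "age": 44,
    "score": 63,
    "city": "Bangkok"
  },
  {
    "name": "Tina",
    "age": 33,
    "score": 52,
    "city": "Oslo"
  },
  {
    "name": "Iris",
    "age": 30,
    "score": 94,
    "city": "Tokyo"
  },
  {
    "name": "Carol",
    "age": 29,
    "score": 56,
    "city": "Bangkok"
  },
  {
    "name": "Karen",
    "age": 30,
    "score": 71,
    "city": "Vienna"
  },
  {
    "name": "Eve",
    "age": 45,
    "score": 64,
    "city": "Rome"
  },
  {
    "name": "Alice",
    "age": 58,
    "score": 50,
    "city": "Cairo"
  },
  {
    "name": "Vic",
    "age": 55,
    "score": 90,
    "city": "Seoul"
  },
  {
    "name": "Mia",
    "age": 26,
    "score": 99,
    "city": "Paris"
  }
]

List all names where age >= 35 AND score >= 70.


Checking both conditions:
  Zane (age=44, score=63) -> no
  Tina (age=33, score=52) -> no
  Iris (age=30, score=94) -> no
  Carol (age=29, score=56) -> no
  Karen (age=30, score=71) -> no
  Eve (age=45, score=64) -> no
  Alice (age=58, score=50) -> no
  Vic (age=55, score=90) -> YES
  Mia (age=26, score=99) -> no


ANSWER: Vic


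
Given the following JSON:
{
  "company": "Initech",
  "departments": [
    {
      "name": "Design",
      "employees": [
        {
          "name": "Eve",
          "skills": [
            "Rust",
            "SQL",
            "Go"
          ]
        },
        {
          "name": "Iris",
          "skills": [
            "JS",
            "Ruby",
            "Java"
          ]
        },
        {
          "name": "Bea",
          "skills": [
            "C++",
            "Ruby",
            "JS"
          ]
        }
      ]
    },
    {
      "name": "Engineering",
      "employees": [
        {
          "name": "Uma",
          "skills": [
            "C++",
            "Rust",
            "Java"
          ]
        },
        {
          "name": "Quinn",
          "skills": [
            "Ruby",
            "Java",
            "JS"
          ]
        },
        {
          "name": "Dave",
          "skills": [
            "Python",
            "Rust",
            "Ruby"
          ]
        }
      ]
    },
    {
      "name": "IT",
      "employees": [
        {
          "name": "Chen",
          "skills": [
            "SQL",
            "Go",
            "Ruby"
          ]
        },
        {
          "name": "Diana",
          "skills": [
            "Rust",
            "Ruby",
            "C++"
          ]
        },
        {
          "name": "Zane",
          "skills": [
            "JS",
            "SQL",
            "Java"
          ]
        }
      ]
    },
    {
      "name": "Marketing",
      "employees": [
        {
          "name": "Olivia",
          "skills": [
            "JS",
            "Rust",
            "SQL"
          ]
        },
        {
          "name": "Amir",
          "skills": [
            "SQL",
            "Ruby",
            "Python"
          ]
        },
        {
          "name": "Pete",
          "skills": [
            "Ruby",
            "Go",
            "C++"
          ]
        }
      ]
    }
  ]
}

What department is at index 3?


Path: departments[3].name
Value: Marketing

ANSWER: Marketing


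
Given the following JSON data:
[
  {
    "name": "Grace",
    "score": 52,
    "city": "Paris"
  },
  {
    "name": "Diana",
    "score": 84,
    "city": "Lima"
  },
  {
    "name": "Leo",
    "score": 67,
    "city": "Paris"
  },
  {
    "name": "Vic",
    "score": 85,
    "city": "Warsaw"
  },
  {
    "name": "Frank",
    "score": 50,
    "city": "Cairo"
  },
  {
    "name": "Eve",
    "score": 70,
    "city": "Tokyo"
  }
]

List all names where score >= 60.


Filtering records where score >= 60:
  Grace (score=52) -> no
  Diana (score=84) -> YES
  Leo (score=67) -> YES
  Vic (score=85) -> YES
  Frank (score=50) -> no
  Eve (score=70) -> YES


ANSWER: Diana, Leo, Vic, Eve


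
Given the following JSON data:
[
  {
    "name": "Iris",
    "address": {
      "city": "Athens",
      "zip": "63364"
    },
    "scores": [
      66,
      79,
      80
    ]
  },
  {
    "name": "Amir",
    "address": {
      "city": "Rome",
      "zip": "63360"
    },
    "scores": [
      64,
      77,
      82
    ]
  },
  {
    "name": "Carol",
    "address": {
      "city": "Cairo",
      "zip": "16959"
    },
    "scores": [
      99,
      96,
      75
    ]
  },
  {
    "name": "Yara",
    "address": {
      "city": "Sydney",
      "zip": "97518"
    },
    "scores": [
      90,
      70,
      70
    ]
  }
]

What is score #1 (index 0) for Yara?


Path: records[3].scores[0]
Value: 90

ANSWER: 90


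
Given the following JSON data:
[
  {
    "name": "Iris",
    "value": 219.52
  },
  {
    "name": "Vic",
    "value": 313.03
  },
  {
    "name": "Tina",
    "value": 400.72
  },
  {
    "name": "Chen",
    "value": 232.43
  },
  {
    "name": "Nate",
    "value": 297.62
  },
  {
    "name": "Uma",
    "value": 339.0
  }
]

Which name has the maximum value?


Comparing values:
  Iris: 219.52
  Vic: 313.03
  Tina: 400.72
  Chen: 232.43
  Nate: 297.62
  Uma: 339.0
Maximum: Tina (400.72)

ANSWER: Tina


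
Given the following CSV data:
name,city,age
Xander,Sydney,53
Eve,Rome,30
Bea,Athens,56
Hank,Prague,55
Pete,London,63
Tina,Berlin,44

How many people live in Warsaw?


Scanning city column for 'Warsaw':
Total matches: 0

ANSWER: 0


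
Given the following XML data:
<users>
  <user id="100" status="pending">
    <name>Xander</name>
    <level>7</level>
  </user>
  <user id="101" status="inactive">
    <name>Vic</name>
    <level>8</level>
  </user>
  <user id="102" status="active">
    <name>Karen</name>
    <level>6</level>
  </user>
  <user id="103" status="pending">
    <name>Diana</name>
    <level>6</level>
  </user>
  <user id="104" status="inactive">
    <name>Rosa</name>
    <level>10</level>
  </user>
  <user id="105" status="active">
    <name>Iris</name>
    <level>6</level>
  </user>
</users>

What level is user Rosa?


Finding user: Rosa
<level>10</level>

ANSWER: 10


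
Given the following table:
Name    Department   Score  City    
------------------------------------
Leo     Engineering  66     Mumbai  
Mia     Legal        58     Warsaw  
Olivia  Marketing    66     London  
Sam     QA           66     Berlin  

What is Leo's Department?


Row 1: Leo
Department = Engineering

ANSWER: Engineering


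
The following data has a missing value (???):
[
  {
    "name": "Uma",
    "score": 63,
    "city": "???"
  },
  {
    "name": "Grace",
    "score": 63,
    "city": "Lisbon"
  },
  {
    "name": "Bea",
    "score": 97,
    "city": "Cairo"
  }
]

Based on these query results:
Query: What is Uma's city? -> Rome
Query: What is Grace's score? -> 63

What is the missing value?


The missing value is Uma's city
From query: Uma's city = Rome

ANSWER: Rome


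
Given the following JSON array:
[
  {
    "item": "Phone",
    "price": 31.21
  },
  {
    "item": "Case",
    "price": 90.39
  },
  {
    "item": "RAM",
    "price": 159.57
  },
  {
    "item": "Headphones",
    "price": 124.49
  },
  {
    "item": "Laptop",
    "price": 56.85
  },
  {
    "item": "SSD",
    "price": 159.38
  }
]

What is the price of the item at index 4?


Array index 4 -> Laptop
price = 56.85

ANSWER: 56.85


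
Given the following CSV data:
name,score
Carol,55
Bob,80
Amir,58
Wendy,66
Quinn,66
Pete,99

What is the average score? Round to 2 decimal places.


Scores: 55, 80, 58, 66, 66, 99
Sum = 424
Count = 6
Average = 424 / 6 = 70.67

ANSWER: 70.67


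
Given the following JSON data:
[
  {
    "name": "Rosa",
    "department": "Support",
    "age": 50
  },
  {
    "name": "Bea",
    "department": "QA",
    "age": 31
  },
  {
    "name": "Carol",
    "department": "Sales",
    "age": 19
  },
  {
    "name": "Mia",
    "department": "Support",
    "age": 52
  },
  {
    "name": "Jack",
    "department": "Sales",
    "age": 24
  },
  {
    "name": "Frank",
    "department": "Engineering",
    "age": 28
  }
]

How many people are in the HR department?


Scanning records for department = HR
  No matches found
Count: 0

ANSWER: 0


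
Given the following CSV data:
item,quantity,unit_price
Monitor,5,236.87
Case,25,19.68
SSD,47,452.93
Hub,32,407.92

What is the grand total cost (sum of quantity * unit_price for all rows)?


Computing row totals:
  Monitor: 5 * 236.87 = 1184.35
  Case: 25 * 19.68 = 492.0
  SSD: 47 * 452.93 = 21287.71
  Hub: 32 * 407.92 = 13053.44
Grand total = 1184.35 + 492.0 + 21287.71 + 13053.44 = 36017.5

ANSWER: 36017.5


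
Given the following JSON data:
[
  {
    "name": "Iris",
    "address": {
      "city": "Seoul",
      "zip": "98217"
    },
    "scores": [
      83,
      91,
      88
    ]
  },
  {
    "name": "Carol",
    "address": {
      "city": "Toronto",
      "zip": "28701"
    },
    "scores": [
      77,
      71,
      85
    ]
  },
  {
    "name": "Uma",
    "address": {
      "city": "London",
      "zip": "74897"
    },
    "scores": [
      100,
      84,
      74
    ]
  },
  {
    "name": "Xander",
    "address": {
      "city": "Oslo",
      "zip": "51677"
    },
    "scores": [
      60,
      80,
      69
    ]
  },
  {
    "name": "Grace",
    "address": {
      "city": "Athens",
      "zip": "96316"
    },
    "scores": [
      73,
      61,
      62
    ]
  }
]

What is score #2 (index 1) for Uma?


Path: records[2].scores[1]
Value: 84

ANSWER: 84


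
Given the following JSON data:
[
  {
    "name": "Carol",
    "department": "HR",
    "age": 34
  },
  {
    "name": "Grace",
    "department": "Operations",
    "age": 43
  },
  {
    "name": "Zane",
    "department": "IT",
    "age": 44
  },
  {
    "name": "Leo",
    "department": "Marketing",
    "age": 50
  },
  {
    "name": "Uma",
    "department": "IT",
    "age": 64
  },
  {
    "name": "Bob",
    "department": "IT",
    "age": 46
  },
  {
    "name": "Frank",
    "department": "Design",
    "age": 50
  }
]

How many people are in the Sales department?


Scanning records for department = Sales
  No matches found
Count: 0

ANSWER: 0


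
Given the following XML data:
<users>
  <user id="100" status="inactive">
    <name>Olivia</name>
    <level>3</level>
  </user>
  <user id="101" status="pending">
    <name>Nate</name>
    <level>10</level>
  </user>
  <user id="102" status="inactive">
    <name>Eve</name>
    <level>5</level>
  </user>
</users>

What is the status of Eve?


Finding user with name = Eve
user id="102" status="inactive"

ANSWER: inactive


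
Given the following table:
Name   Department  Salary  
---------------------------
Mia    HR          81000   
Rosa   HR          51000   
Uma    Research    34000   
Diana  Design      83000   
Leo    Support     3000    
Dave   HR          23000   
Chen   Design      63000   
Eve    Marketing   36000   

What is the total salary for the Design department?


Design department members:
  Diana: 83000
  Chen: 63000
Total = 83000 + 63000 = 146000

ANSWER: 146000


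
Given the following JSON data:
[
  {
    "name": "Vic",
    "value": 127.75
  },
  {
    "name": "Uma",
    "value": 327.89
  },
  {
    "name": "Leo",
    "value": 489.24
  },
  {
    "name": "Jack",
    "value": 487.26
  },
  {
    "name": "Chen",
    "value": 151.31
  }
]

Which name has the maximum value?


Comparing values:
  Vic: 127.75
  Uma: 327.89
  Leo: 489.24
  Jack: 487.26
  Chen: 151.31
Maximum: Leo (489.24)

ANSWER: Leo


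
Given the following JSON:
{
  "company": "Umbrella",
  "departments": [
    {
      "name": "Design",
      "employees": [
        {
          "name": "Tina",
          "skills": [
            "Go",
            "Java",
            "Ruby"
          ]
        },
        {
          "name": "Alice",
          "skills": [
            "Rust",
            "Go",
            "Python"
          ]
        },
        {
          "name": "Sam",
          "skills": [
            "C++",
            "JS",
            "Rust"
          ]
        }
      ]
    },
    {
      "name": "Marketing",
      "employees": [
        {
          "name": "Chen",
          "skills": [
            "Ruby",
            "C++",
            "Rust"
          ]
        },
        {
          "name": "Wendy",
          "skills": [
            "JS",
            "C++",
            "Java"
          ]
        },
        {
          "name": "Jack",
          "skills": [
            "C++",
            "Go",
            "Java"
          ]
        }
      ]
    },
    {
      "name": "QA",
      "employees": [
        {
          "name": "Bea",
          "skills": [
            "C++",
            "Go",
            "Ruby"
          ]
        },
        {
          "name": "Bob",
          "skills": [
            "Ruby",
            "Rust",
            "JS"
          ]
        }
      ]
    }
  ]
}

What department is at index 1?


Path: departments[1].name
Value: Marketing

ANSWER: Marketing


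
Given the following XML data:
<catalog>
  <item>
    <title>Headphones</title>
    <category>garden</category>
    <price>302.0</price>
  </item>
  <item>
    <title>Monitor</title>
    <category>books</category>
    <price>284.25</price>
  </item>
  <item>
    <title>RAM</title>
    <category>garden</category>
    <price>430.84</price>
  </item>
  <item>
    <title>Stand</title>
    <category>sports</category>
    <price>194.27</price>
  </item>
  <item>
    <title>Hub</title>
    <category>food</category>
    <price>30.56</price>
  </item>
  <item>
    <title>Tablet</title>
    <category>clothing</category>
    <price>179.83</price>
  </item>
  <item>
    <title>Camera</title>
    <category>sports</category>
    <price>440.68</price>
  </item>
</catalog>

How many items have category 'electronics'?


Scanning <item> elements for <category>electronics</category>:
Count: 0

ANSWER: 0


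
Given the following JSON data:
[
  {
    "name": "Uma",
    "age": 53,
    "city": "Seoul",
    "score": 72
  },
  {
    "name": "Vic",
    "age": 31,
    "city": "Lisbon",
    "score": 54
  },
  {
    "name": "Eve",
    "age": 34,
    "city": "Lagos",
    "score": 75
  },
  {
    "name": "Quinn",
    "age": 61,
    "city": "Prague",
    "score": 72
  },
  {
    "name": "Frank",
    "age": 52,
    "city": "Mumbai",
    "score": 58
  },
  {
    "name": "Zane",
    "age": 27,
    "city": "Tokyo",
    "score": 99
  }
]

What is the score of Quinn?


Looking up record where name = Quinn
Record index: 3
Field 'score' = 72

ANSWER: 72


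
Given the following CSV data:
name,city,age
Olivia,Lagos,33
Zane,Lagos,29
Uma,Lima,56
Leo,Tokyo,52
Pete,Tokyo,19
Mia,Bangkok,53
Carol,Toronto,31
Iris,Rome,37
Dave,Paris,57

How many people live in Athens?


Scanning city column for 'Athens':
Total matches: 0

ANSWER: 0


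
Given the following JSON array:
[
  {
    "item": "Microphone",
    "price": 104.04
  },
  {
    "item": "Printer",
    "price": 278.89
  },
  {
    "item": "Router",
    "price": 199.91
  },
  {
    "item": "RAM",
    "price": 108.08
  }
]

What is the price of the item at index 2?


Array index 2 -> Router
price = 199.91

ANSWER: 199.91


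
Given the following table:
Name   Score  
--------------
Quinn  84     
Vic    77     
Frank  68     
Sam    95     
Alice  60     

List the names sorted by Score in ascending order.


Sorting by Score (ascending):
  Alice: 60
  Frank: 68
  Vic: 77
  Quinn: 84
  Sam: 95


ANSWER: Alice, Frank, Vic, Quinn, Sam


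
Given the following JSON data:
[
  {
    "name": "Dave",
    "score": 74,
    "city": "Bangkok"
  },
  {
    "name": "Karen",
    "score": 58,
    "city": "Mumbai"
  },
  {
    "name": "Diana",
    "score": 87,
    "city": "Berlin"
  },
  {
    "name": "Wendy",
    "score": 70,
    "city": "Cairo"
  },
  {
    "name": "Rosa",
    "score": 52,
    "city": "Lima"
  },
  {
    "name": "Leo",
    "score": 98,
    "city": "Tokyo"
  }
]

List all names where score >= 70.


Filtering records where score >= 70:
  Dave (score=74) -> YES
  Karen (score=58) -> no
  Diana (score=87) -> YES
  Wendy (score=70) -> YES
  Rosa (score=52) -> no
  Leo (score=98) -> YES


ANSWER: Dave, Diana, Wendy, Leo


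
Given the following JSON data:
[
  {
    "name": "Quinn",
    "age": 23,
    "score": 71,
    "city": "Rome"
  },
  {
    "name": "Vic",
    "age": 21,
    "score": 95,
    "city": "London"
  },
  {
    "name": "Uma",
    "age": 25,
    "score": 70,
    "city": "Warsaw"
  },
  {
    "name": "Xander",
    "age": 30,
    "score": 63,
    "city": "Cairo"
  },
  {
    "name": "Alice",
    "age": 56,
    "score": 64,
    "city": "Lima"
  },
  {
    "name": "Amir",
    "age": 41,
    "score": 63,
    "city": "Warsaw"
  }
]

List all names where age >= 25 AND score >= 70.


Checking both conditions:
  Quinn (age=23, score=71) -> no
  Vic (age=21, score=95) -> no
  Uma (age=25, score=70) -> YES
  Xander (age=30, score=63) -> no
  Alice (age=56, score=64) -> no
  Amir (age=41, score=63) -> no


ANSWER: Uma


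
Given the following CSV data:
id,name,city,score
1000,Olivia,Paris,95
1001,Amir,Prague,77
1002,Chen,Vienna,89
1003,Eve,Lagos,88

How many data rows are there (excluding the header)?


Counting rows (excluding header):
Header: id,name,city,score
Data rows: 4

ANSWER: 4


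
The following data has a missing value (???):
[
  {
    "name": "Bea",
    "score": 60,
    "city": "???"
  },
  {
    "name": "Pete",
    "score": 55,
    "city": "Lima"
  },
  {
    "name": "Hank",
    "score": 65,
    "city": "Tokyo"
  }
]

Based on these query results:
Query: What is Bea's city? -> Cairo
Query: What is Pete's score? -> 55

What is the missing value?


The missing value is Bea's city
From query: Bea's city = Cairo

ANSWER: Cairo


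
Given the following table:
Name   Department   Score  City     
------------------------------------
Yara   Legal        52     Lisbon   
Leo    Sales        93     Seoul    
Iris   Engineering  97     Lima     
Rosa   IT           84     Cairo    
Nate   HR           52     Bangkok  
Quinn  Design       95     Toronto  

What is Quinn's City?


Row 6: Quinn
City = Toronto

ANSWER: Toronto


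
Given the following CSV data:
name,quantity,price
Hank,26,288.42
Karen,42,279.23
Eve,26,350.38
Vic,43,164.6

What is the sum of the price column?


Values in 'price' column:
  Row 1: 288.42
  Row 2: 279.23
  Row 3: 350.38
  Row 4: 164.6
Sum = 288.42 + 279.23 + 350.38 + 164.6 = 1082.63

ANSWER: 1082.63


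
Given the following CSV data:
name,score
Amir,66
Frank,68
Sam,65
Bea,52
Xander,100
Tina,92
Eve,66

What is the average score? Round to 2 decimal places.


Scores: 66, 68, 65, 52, 100, 92, 66
Sum = 509
Count = 7
Average = 509 / 7 = 72.71

ANSWER: 72.71


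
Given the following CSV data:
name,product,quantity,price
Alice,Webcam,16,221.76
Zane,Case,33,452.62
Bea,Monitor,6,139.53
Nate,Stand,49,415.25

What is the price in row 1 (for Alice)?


Row 1: Alice
Column 'price' = 221.76

ANSWER: 221.76


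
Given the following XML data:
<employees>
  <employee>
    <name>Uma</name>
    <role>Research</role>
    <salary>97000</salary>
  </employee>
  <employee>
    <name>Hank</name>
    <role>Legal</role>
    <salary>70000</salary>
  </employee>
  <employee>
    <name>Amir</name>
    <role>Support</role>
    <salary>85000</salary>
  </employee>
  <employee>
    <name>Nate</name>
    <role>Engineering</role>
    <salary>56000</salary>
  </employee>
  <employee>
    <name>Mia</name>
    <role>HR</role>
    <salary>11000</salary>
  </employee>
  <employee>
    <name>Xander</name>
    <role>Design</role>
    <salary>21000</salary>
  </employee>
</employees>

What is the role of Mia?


Searching for <employee> with <name>Mia</name>
Found at position 5
<role>HR</role>

ANSWER: HR


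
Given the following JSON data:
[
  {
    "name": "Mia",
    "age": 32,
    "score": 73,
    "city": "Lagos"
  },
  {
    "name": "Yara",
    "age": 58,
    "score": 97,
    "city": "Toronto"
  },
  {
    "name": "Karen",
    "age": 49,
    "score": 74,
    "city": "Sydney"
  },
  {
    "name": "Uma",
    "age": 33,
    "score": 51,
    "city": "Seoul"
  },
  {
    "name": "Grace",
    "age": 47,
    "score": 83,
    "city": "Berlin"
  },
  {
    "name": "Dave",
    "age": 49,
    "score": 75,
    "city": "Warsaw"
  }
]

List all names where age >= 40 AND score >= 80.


Checking both conditions:
  Mia (age=32, score=73) -> no
  Yara (age=58, score=97) -> YES
  Karen (age=49, score=74) -> no
  Uma (age=33, score=51) -> no
  Grace (age=47, score=83) -> YES
  Dave (age=49, score=75) -> no


ANSWER: Yara, Grace


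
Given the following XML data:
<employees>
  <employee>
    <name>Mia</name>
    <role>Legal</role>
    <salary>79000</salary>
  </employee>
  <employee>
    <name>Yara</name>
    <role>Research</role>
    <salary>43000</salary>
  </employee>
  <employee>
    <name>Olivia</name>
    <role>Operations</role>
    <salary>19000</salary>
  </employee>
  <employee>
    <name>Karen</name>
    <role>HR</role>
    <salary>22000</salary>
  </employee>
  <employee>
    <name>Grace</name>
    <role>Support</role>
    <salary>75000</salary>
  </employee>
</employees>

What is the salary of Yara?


Searching for <employee> with <name>Yara</name>
Found at position 2
<salary>43000</salary>

ANSWER: 43000


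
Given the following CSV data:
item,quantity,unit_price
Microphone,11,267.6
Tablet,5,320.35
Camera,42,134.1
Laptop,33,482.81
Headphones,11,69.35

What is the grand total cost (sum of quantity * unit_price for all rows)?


Computing row totals:
  Microphone: 11 * 267.6 = 2943.6
  Tablet: 5 * 320.35 = 1601.75
  Camera: 42 * 134.1 = 5632.2
  Laptop: 33 * 482.81 = 15932.73
  Headphones: 11 * 69.35 = 762.85
Grand total = 2943.6 + 1601.75 + 5632.2 + 15932.73 + 762.85 = 26873.13

ANSWER: 26873.13


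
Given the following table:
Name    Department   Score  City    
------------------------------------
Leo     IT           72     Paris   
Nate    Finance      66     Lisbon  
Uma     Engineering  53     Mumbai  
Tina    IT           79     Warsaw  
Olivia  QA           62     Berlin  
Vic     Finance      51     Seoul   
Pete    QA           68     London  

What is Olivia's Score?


Row 5: Olivia
Score = 62

ANSWER: 62


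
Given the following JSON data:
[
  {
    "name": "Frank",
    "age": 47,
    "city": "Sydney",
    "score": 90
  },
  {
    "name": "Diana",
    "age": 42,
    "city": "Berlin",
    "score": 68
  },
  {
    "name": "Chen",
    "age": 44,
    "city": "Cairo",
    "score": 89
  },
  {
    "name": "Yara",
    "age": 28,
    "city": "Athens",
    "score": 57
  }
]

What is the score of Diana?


Looking up record where name = Diana
Record index: 1
Field 'score' = 68

ANSWER: 68


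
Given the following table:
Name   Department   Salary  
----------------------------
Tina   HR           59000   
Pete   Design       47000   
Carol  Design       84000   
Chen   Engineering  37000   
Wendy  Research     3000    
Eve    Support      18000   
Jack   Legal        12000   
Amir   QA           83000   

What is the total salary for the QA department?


QA department members:
  Amir: 83000
Total = 83000 = 83000

ANSWER: 83000


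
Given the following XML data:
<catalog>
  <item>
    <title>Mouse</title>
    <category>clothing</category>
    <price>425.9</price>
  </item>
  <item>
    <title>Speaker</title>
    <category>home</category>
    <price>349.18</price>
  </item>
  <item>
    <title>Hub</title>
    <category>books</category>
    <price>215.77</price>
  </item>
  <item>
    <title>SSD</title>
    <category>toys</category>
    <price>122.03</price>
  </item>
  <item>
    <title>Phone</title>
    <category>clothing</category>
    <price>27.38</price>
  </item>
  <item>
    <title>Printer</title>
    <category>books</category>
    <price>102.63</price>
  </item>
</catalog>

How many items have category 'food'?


Scanning <item> elements for <category>food</category>:
Count: 0

ANSWER: 0
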